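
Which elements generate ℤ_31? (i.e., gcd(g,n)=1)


g generates ℤ_n iff gcd(g,n) = 1
Prime factors of 31: 31
Generators are g ∈ {1,...,30} not divisible by any of these primes.
Generators: {1, 2, 3, 4, 5, 6, 7, 8, 9, 10, 11, 12, 13, 14, 15, 16, 17, 18, 19, 20, 21, 22, 23, 24, 25, 26, 27, 28, 29, 30}
Number of generators = φ(31) = 30

Generators of ℤ_31 = {1, 2, 3, 4, 5, 6, 7, 8, 9, 10, 11, 12, 13, 14, 15, 16, 17, 18, 19, 20, 21, 22, 23, 24, 25, 26, 27, 28, 29, 30}


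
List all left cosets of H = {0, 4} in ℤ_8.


H = {0, 4}, |H| = 2
Number of cosets = |G|/|H| = 8/2 = 4
0 + H = {0, 4}
1 + H = {1, 5}
2 + H = {2, 6}
3 + H = {3, 7}

Cosets: 0+H={0,4}; 1+H={1,5}; 2+H={2,6}; 3+H={3,7}


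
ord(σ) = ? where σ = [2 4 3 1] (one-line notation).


Cycle decomposition: (1 2 4)
Cycle lengths: 3
Order = lcm(3) = 3

ord(σ) = 3


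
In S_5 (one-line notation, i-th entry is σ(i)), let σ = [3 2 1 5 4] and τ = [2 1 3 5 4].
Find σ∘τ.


σ∘τ: apply τ first, then σ
1 →τ 2 →σ 2
2 →τ 1 →σ 3
3 →τ 3 →σ 1
4 →τ 5 →σ 4
5 →τ 4 →σ 5

σ∘τ = [2 3 1 4 5]


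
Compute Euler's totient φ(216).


Factor n: 216 = 2^3 × 3^3
φ(n) = n · ∏(1 - 1/p) over distinct primes p | n
φ(216) = 216 · (1 - 1/2) · (1 - 1/3) = 72

φ(216) = 72


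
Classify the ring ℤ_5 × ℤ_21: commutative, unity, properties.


Direct product ring; commutative with unity (1,1); but (1,0)·(0,1) = (0,0) gives zero divisors, so not an integral domain
Commutative: Yes
Integral domain: No
Has unity: Yes

ℤ_5 × ℤ_21: Commutative=Yes, Unity=Yes


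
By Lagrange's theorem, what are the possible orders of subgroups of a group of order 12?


Lagrange's theorem: |H| divides |G|
|G| = 12
Divisors of 12: 1, 2, 3, 4, 6, 12

Possible subgroup orders: {1, 2, 3, 4, 6, 12}


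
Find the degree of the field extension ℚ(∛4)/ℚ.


∛4 has minimal polynomial x³ - 4 (irreducible over ℚ since 4 is not a perfect cube)

[ℚ(∛4)/ℚ] = 3


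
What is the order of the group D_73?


|D_n| = 2n (n rotations and n reflections)
|D_73| = 2×73 = 146

|D_73| = 146


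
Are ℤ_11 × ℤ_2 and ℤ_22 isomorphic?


Comparing ℤ_11 × ℤ_2 and ℤ_22:
gcd(11,2) = 1, so ℤ_11 × ℤ_2 ≅ ℤ_22 (CRT)

Yes, ℤ_11 × ℤ_2 ≅ ℤ_22


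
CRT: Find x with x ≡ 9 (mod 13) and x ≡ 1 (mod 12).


m₁ = 13, m₂ = 12, gcd = 1, so CRT applies. M = m₁·m₂ = 156
Let M₁ = M/m₁ = 12, M₂ = M/m₂ = 13
Find y₁ ≡ M₁⁻¹ (mod m₁): 12⁻¹ ≡ 12 (mod 13)
Find y₂ ≡ M₂⁻¹ (mod m₂): 13⁻¹ ≡ 1 (mod 12)
x = a₁·M₁·y₁ + a₂·M₂·y₂ = 9·12·12 + 1·13·1 = 1309
Reduce mod 156: x ≡ 61
Check: 61 mod 13 = 9 ✓, 61 mod 12 = 1 ✓

x ≡ 61 (mod 156)


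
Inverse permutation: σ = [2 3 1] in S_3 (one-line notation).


To find σ⁻¹, swap domain and range:
σ(1) = 2 → σ⁻¹(2) = 1
σ(2) = 3 → σ⁻¹(3) = 2
σ(3) = 1 → σ⁻¹(1) = 3

σ⁻¹ = [3 1 2]


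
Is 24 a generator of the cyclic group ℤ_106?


g generates ℤ_n iff gcd(g, n) = 1
gcd(24, 106) = 2
Since gcd = 2 ≠ 1, ⟨24⟩ has order 53 < 106, so 24 is not a generator.

No, 24 does not generate ℤ_106


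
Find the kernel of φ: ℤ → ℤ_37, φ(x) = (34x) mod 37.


Kernel = preimage of identity
ker(φ) = {x ∈ ℤ : 34x ≡ 0 (mod 37)}. gcd(34,37) = 1, so 34x ≡ 0 (mod 37) ⟺ x ≡ 0 (mod 37/1 = 37). Hence ker(φ) = 37ℤ

ker(φ) = 37ℤ


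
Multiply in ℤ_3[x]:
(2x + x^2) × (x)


Expand and collect like terms; reduce coefficients mod 3:
x^0: 0·0 = 0 ≡ 0 (mod 3)
x^1: 0·1 + 2·0 = 0 ≡ 0 (mod 3)
x^2: 2·1 + 1·0 = 2 ≡ 2 (mod 3)
x^3: 1·1 = 1 ≡ 1 (mod 3)
Result: 2x^2 + x^3

f · g = 2x^2 + x^3


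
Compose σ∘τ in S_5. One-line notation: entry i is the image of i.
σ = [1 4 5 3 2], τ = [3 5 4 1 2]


σ∘τ: apply τ first, then σ
1 →τ 3 →σ 5
2 →τ 5 →σ 2
3 →τ 4 →σ 3
4 →τ 1 →σ 1
5 →τ 2 →σ 4

σ∘τ = [5 2 3 1 4]


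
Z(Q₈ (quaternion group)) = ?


Z(G) = {g ∈ G | gx = xg for all x ∈ G}
In Q₈ = {±1, ±i, ±j, ±k}, only ±1 commute with every element

Z(Q₈ (quaternion group)) = {1, -1}


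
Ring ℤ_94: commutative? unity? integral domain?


ℤ_94 is a commutative ring with unity 1; 94 = 2×47 is composite, so 2·47 ≡ 0 gives zero divisors (not an integral domain)
Commutative: Yes
Integral domain: No
Has unity: Yes

ℤ_94: Commutative=Yes, Unity=Yes


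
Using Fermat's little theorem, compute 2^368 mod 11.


Fermat's little theorem: if p is prime and gcd(a,p)=1, then a^(p-1) ≡ 1 (mod p)
p = 11 is prime, gcd(2,11) = 1
Reduce exponent: 368 mod 10 = 8
So 2^368 ≡ 2^8 (mod 11)
2^8 mod 11 = 3

2^368 ≡ 3 (mod 11)


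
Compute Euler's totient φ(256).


Factor n: 256 = 2^8
φ(n) = n · ∏(1 - 1/p) over distinct primes p | n
φ(256) = 256 · (1 - 1/2) = 128

φ(256) = 128


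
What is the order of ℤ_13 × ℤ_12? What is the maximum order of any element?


|ℤ_13 × ℤ_12| = 13 × 12 = 156
Max element order = lcm(13,12) = 156
Cyclic? Yes (gcd=1)

|ℤ_13×ℤ_12| = 156, max element order = 156


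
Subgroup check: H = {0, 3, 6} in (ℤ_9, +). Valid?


Subgroup test for H = {0, 3, 6} in (ℤ_9, +):
(1) 0 ∈ H? Yes
(2) Closure: for all a,b ∈ H, (a+b) mod 9 ∈ H? Yes
(3) Inverses: for all a ∈ H, -a mod 9 ∈ H? Yes

Yes, H is a subgroup of ℤ_9


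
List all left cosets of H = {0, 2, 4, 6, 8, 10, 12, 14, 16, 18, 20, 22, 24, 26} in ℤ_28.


H = {0, 2, 4, 6, 8, 10, 12, 14, 16, 18, 20, 22, 24, 26}, |H| = 14
Number of cosets = |G|/|H| = 28/14 = 2
0 + H = {0, 2, 4, 6, 8, 10, 12, 14, 16, 18, 20, 22, 24, 26}
1 + H = {1, 3, 5, 7, 9, 11, 13, 15, 17, 19, 21, 23, 25, 27}

Cosets: 0+H={0,2,4,6,8,10,12,14,16,18,20,22,24,26}; 1+H={1,3,5,7,9,11,13,15,17,19,21,23,25,27}


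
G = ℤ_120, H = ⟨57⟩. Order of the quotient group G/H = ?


|⟨57⟩| = n / gcd(57, 120) = 120 / 3 = 40
H is normal (ℤ_120 is abelian).
|G/H| = |G| / |H| = 120 / 40 = 3

|G/H| = 3


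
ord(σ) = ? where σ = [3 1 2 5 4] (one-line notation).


Cycle decomposition: (1 3 2) (4 5)
Cycle lengths: 3, 2
Order = lcm(3, 2) = 6

ord(σ) = 6


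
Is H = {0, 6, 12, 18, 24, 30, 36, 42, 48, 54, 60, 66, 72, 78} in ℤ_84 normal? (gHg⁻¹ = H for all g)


H = {0, 6, 12, 18, 24, 30, 36, 42, 48, 54, 60, 66, 72, 78} in ℤ_84
ℤ_84 is abelian; every subgroup of an abelian group is normal

Yes, normal subgroup


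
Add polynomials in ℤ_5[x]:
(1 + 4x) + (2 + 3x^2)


Add coefficients mod 5:
x^0: 1 + 2 = 3 (mod 5)
x^1: 4 + 0 = 4 (mod 5)
x^2: 0 + 3 = 3 (mod 5)
Result: 3 + 4x + 3x^2

f + g = 3 + 4x + 3x^2


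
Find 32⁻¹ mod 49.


Use the extended Euclidean algorithm to write 1 = 32·s + 49·t; then s mod 49 is the inverse.
Euclidean algorithm:
  32 = 0·49 + 32
  49 = 1·32 + 17
  32 = 1·17 + 15
  17 = 1·15 + 2
  15 = 7·2 + 1
  2 = 2·1 + 0
gcd(32,49) = 1
Back-substitution gives: 32·(23) + 49·(-15) = 1
So 32⁻¹ ≡ 23 ≡ 23 (mod 49)
Check: 32 × 23 = 736 ≡ 1 (mod 49) ✓

32⁻¹ ≡ 23 (mod 49)


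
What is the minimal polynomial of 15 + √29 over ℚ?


Let α = 15 + √29. Then α - 15 = √29, so (α - 15)² = 29, giving α² - 30α + 196 = 0. Degree 2 and α ∉ ℚ, so this is the minimal polynomial.

Minimal polynomial: x² - 30x + 196


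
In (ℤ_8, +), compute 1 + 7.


Operation: addition mod 8
1 + 7 = (a + b) mod 8 with a = 1, b = 7

1 + 7 = 0


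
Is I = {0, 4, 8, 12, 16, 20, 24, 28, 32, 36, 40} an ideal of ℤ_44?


Check ideal conditions for I = {0, 4, 8, 12, 16, 20, 24, 28, 32, 36, 40} in ℤ_44:
(1) I is an additive subgroup? Yes
(2) For r ∈ ℤ_44 and a ∈ I: r·a ∈ I? Yes

Yes, I is an ideal of ℤ_44


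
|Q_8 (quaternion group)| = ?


Q_8 = {±1, ±i, ±j, ±k}
|Q_8| = 8

|Q_8 (quaternion group)| = 8


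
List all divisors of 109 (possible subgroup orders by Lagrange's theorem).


Lagrange's theorem: |H| divides |G|
|G| = 109
Divisors of 109: 1, 109

Possible subgroup orders: {1, 109}


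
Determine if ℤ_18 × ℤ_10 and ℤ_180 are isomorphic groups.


Comparing ℤ_18 × ℤ_10 and ℤ_180:
gcd(18,10) = 2 ≠ 1. Max element order in ℤ_18×ℤ_10 is lcm(18,10) = 90 < 180, so it has no element of order 180

No, ℤ_18 × ℤ_10 ≇ ℤ_180


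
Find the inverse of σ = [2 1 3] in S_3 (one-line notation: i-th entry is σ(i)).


To find σ⁻¹, swap domain and range:
σ(1) = 2 → σ⁻¹(2) = 1
σ(2) = 1 → σ⁻¹(1) = 2
σ(3) = 3 → σ⁻¹(3) = 3

σ⁻¹ = [2 1 3]


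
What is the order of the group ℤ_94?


ℤ_n has n elements.

|ℤ_94| = 94


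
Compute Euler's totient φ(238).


Factor n: 238 = 2 × 7 × 17
φ(n) = n · ∏(1 - 1/p) over distinct primes p | n
φ(238) = 238 · (1 - 1/2) · (1 - 1/7) · (1 - 1/17) = 96

φ(238) = 96


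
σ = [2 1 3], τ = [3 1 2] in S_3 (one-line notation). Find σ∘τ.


σ∘τ: apply τ first, then σ
1 →τ 3 →σ 3
2 →τ 1 →σ 2
3 →τ 2 →σ 1

σ∘τ = [3 2 1]


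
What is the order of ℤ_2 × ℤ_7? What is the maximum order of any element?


|ℤ_2 × ℤ_7| = 2 × 7 = 14
Max element order = lcm(2,7) = 14
Cyclic? Yes (gcd=1)

|ℤ_2×ℤ_7| = 14, max element order = 14


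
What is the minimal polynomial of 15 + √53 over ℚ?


Let α = 15 + √53. Then α - 15 = √53, so (α - 15)² = 53, giving α² - 30α + 172 = 0. Degree 2 and α ∉ ℚ, so this is the minimal polynomial.

Minimal polynomial: x² - 30x + 172


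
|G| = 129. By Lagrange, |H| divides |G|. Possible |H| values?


Lagrange's theorem: |H| divides |G|
|G| = 129
Divisors of 129: 1, 3, 43, 129

Possible subgroup orders: {1, 3, 43, 129}


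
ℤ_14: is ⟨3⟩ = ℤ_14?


g generates ℤ_n iff gcd(g, n) = 1
gcd(3, 14) = 1
Since gcd = 1, 3 is a generator.

Yes, 3 generates ℤ_14


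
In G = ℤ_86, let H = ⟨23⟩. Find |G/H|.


|⟨23⟩| = n / gcd(23, 86) = 86 / 1 = 86
H is normal (ℤ_86 is abelian).
|G/H| = |G| / |H| = 86 / 86 = 1

|G/H| = 1


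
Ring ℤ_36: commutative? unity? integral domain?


ℤ_36 is a commutative ring with unity 1; 36 = 2×18 is composite, so 2·18 ≡ 0 gives zero divisors (not an integral domain)
Commutative: Yes
Integral domain: No
Has unity: Yes

ℤ_36: Commutative=Yes, Unity=Yes


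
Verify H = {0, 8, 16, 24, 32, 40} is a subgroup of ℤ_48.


Subgroup test for H = {0, 8, 16, 24, 32, 40} in (ℤ_48, +):
(1) 0 ∈ H? Yes
(2) Closure: for all a,b ∈ H, (a+b) mod 48 ∈ H? Yes
(3) Inverses: for all a ∈ H, -a mod 48 ∈ H? Yes

Yes, H is a subgroup of ℤ_48


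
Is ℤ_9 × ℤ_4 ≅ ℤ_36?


Comparing ℤ_9 × ℤ_4 and ℤ_36:
gcd(9,4) = 1, so ℤ_9 × ℤ_4 ≅ ℤ_36 (CRT)

Yes, ℤ_9 × ℤ_4 ≅ ℤ_36


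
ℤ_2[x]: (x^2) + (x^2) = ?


Add coefficients mod 2:
x^0: 0 + 0 = 0 (mod 2)
x^1: 0 + 0 = 0 (mod 2)
x^2: 1 + 1 = 0 (mod 2)
Result: 0

f + g = 0


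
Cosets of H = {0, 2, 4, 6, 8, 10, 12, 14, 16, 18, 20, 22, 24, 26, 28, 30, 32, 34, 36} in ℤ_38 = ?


H = {0, 2, 4, 6, 8, 10, 12, 14, 16, 18, 20, 22, 24, 26, 28, 30, 32, 34, 36}, |H| = 19
Number of cosets = |G|/|H| = 38/19 = 2
0 + H = {0, 2, 4, 6, 8, 10, 12, 14, 16, 18, 20, 22, 24, 26, 28, 30, 32, 34, 36}
1 + H = {1, 3, 5, 7, 9, 11, 13, 15, 17, 19, 21, 23, 25, 27, 29, 31, 33, 35, 37}

Cosets: 0+H={0,2,4,6,8,10,12,14,16,18,20,22,24,26,28,30,32,34,36}; 1+H={1,3,5,7,9,11,13,15,17,19,21,23,25,27,29,31,33,35,37}


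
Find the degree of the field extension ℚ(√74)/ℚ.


√74 has minimal polynomial x² - 74 (irreducible over ℚ since 74 is squarefree)

[ℚ(√74)/ℚ] = 2


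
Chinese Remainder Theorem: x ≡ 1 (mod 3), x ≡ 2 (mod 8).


m₁ = 3, m₂ = 8, gcd = 1, so CRT applies. M = m₁·m₂ = 24
Let M₁ = M/m₁ = 8, M₂ = M/m₂ = 3
Find y₁ ≡ M₁⁻¹ (mod m₁): 8⁻¹ ≡ 2 (mod 3)
Find y₂ ≡ M₂⁻¹ (mod m₂): 3⁻¹ ≡ 3 (mod 8)
x = a₁·M₁·y₁ + a₂·M₂·y₂ = 1·8·2 + 2·3·3 = 34
Reduce mod 24: x ≡ 10
Check: 10 mod 3 = 1 ✓, 10 mod 8 = 2 ✓

x ≡ 10 (mod 24)


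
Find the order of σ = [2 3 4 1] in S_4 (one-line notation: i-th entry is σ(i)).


Cycle decomposition: (1 2 3 4)
Cycle lengths: 4
Order = lcm(4) = 4

ord(σ) = 4


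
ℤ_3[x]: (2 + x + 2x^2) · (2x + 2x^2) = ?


Expand and collect like terms; reduce coefficients mod 3:
x^0: 2·0 = 0 ≡ 0 (mod 3)
x^1: 2·2 + 1·0 = 4 ≡ 1 (mod 3)
x^2: 2·2 + 1·2 + 2·0 = 6 ≡ 0 (mod 3)
x^3: 1·2 + 2·2 = 6 ≡ 0 (mod 3)
x^4: 2·2 = 4 ≡ 1 (mod 3)
Result: x + x^4

f · g = x + x^4


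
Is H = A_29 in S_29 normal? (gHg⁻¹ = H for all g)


H = A_29 in S_29
A_29 has index 2 in S_29, and every subgroup of index 2 is normal

Yes, normal subgroup


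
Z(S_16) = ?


Z(G) = {g ∈ G | gx = xg for all x ∈ G}
S_n is non-abelian for n ≥ 3; Z(S_16) is trivial

Z(S_16) = {e}


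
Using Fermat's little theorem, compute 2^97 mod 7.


Fermat's little theorem: if p is prime and gcd(a,p)=1, then a^(p-1) ≡ 1 (mod p)
p = 7 is prime, gcd(2,7) = 1
Reduce exponent: 97 mod 6 = 1
So 2^97 ≡ 2^1 (mod 7)
2^1 mod 7 = 2

2^97 ≡ 2 (mod 7)


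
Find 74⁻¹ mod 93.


Use the extended Euclidean algorithm to write 1 = 74·s + 93·t; then s mod 93 is the inverse.
Euclidean algorithm:
  74 = 0·93 + 74
  93 = 1·74 + 19
  74 = 3·19 + 17
  19 = 1·17 + 2
  17 = 8·2 + 1
  2 = 2·1 + 0
gcd(74,93) = 1
Back-substitution gives: 74·(44) + 93·(-35) = 1
So 74⁻¹ ≡ 44 ≡ 44 (mod 93)
Check: 74 × 44 = 3256 ≡ 1 (mod 93) ✓

74⁻¹ ≡ 44 (mod 93)


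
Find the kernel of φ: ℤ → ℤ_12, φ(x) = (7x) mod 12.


Kernel = preimage of identity
ker(φ) = {x ∈ ℤ : 7x ≡ 0 (mod 12)}. gcd(7,12) = 1, so 7x ≡ 0 (mod 12) ⟺ x ≡ 0 (mod 12/1 = 12). Hence ker(φ) = 12ℤ

ker(φ) = 12ℤ


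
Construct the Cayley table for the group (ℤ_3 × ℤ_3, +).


Elements: {(0,0), (0,1), (0,2), (1,0), (1,1), (1,2), (2,0), (2,1), (2,2)}
Operation: componentwise addition mod (3, 3)
Entry (a, b) = ((a₁+b₁) mod 3, (a₂+b₂) mod 3)

Cayley table:
      | (0,0) | (0,1) | (0,2) | (1,0) | (1,1) | (1,2) | (2,0) | (2,1) | (2,2)
(0,0) | (0,0) | (0,1) | (0,2) | (1,0) | (1,1) | (1,2) | (2,0) | (2,1) | (2,2)
(0,1) | (0,1) | (0,2) | (0,0) | (1,1) | (1,2) | (1,0) | (2,1) | (2,2) | (2,0)
(0,2) | (0,2) | (0,0) | (0,1) | (1,2) | (1,0) | (1,1) | (2,2) | (2,0) | (2,1)
(1,0) | (1,0) | (1,1) | (1,2) | (2,0) | (2,1) | (2,2) | (0,0) | (0,1) | (0,2)
(1,1) | (1,1) | (1,2) | (1,0) | (2,1) | (2,2) | (2,0) | (0,1) | (0,2) | (0,0)
(1,2) | (1,2) | (1,0) | (1,1) | (2,2) | (2,0) | (2,1) | (0,2) | (0,0) | (0,1)
(2,0) | (2,0) | (2,1) | (2,2) | (0,0) | (0,1) | (0,2) | (1,0) | (1,1) | (1,2)
(2,1) | (2,1) | (2,2) | (2,0) | (0,1) | (0,2) | (0,0) | (1,1) | (1,2) | (1,0)
(2,2) | (2,2) | (2,0) | (2,1) | (0,2) | (0,0) | (0,1) | (1,2) | (1,0) | (1,1)


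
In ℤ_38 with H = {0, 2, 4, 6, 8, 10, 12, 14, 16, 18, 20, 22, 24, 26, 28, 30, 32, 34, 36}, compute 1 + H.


1 + H = {1 + h (mod 38) : h ∈ H}
1+0=1, 1+2=3, 1+4=5, 1+6=7, 1+8=9, 1+10=11, 1+12=13, 1+14=15, 1+16=17, 1+18=19, 1+20=21, 1+22=23, 1+24=25, 1+26=27, 1+28=29, 1+30=31, 1+32=33, 1+34=35, 1+36=37

1 + H = {1, 3, 5, 7, 9, 11, 13, 15, 17, 19, 21, 23, 25, 27, 29, 31, 33, 35, 37}


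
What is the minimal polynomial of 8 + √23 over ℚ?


Let α = 8 + √23. Then α - 8 = √23, so (α - 8)² = 23, giving α² - 16α + 41 = 0. Degree 2 and α ∉ ℚ, so this is the minimal polynomial.

Minimal polynomial: x² - 16x + 41


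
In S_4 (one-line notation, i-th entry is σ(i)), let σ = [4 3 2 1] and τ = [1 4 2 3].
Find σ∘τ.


σ∘τ: apply τ first, then σ
1 →τ 1 →σ 4
2 →τ 4 →σ 1
3 →τ 2 →σ 3
4 →τ 3 →σ 2

σ∘τ = [4 1 3 2]


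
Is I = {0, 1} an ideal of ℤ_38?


Check ideal conditions for I = {0, 1} in ℤ_38:
(1) I is an additive subgroup? No
(2) For r ∈ ℤ_38 and a ∈ I: r·a ∈ I? No  [counterexample: r=2, a=1, r·a mod 38 = 2 ∉ I]

No, I is not an ideal of ℤ_38


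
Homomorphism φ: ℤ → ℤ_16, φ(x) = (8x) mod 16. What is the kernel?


Kernel = preimage of identity
ker(φ) = {x ∈ ℤ : 8x ≡ 0 (mod 16)}. gcd(8,16) = 8, so 8x ≡ 0 (mod 16) ⟺ x ≡ 0 (mod 16/8 = 2). Hence ker(φ) = 2ℤ

ker(φ) = 2ℤ


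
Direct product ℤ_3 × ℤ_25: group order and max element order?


|ℤ_3 × ℤ_25| = 3 × 25 = 75
Max element order = lcm(3,25) = 75
Cyclic? Yes (gcd=1)

|ℤ_3×ℤ_25| = 75, max element order = 75


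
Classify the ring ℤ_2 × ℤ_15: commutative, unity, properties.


Direct product ring; commutative with unity (1,1); but (1,0)·(0,1) = (0,0) gives zero divisors, so not an integral domain
Commutative: Yes
Integral domain: No
Has unity: Yes

ℤ_2 × ℤ_15: Commutative=Yes, Unity=Yes


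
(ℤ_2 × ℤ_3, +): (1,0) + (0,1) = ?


Operation: componentwise addition mod (2, 3)
(1,0) + (0,1) = ((a₁+b₁) mod 2, (a₂+b₂) mod 3) with a = (1,0), b = (0,1)

(1,0) + (0,1) = (1,1)


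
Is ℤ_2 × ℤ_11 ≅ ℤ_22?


Comparing ℤ_2 × ℤ_11 and ℤ_22:
gcd(2,11) = 1, so ℤ_2 × ℤ_11 ≅ ℤ_22 (CRT)

Yes, ℤ_2 × ℤ_11 ≅ ℤ_22


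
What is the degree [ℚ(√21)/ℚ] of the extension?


√21 has minimal polynomial x² - 21 (irreducible over ℚ since 21 is squarefree)

[ℚ(√21)/ℚ] = 2


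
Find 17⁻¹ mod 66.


Use the extended Euclidean algorithm to write 1 = 17·s + 66·t; then s mod 66 is the inverse.
Euclidean algorithm:
  17 = 0·66 + 17
  66 = 3·17 + 15
  17 = 1·15 + 2
  15 = 7·2 + 1
  2 = 2·1 + 0
gcd(17,66) = 1
Back-substitution gives: 17·(-31) + 66·(8) = 1
So 17⁻¹ ≡ -31 ≡ 35 (mod 66)
Check: 17 × 35 = 595 ≡ 1 (mod 66) ✓

17⁻¹ ≡ 35 (mod 66)


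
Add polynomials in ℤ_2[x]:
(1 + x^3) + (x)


Add coefficients mod 2:
x^0: 1 + 0 = 1 (mod 2)
x^1: 0 + 1 = 1 (mod 2)
x^2: 0 + 0 = 0 (mod 2)
x^3: 1 + 0 = 1 (mod 2)
Result: 1 + x + x^3

f + g = 1 + x + x^3


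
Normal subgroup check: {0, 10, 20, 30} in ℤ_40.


H = {0, 10, 20, 30} in ℤ_40
ℤ_40 is abelian; every subgroup of an abelian group is normal

Yes, normal subgroup


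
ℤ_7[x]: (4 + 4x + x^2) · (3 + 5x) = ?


Expand and collect like terms; reduce coefficients mod 7:
x^0: 4·3 = 12 ≡ 5 (mod 7)
x^1: 4·5 + 4·3 = 32 ≡ 4 (mod 7)
x^2: 4·5 + 1·3 = 23 ≡ 2 (mod 7)
x^3: 1·5 = 5 ≡ 5 (mod 7)
Result: 5 + 4x + 2x^2 + 5x^3

f · g = 5 + 4x + 2x^2 + 5x^3


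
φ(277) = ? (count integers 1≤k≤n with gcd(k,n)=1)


Factor n: 277 = 277
φ(n) = n · ∏(1 - 1/p) over distinct primes p | n
φ(277) = 277 · (1 - 1/277) = 276

φ(277) = 276


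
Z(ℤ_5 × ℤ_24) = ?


Z(G) = {g ∈ G | gx = xg for all x ∈ G}
Direct product of abelian groups is abelian, so Z(G) = G

Z(ℤ_5 × ℤ_24) = ℤ_5 × ℤ_24


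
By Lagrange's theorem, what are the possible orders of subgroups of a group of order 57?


Lagrange's theorem: |H| divides |G|
|G| = 57
Divisors of 57: 1, 3, 19, 57

Possible subgroup orders: {1, 3, 19, 57}


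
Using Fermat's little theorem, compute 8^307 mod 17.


Fermat's little theorem: if p is prime and gcd(a,p)=1, then a^(p-1) ≡ 1 (mod p)
p = 17 is prime, gcd(8,17) = 1
Reduce exponent: 307 mod 16 = 3
So 8^307 ≡ 8^3 (mod 17)
8^3 mod 17 = 2

8^307 ≡ 2 (mod 17)


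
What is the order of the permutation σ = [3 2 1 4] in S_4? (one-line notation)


Cycle decomposition: (1 3)
Cycle lengths: 2
Order = lcm(2) = 2

ord(σ) = 2


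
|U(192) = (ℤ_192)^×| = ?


U(n) is the group of units mod n; |U(n)| = φ(n)
|U(192)| = φ(192) = 64

|U(192) = (ℤ_192)^×| = 64


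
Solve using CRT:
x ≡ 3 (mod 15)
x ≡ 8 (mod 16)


m₁ = 15, m₂ = 16, gcd = 1, so CRT applies. M = m₁·m₂ = 240
Let M₁ = M/m₁ = 16, M₂ = M/m₂ = 15
Find y₁ ≡ M₁⁻¹ (mod m₁): 16⁻¹ ≡ 1 (mod 15)
Find y₂ ≡ M₂⁻¹ (mod m₂): 15⁻¹ ≡ 15 (mod 16)
x = a₁·M₁·y₁ + a₂·M₂·y₂ = 3·16·1 + 8·15·15 = 1848
Reduce mod 240: x ≡ 168
Check: 168 mod 15 = 3 ✓, 168 mod 16 = 8 ✓

x ≡ 168 (mod 240)


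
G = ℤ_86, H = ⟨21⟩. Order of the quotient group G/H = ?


|⟨21⟩| = n / gcd(21, 86) = 86 / 1 = 86
H is normal (ℤ_86 is abelian).
|G/H| = |G| / |H| = 86 / 86 = 1

|G/H| = 1


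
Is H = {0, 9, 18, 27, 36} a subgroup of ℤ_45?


Subgroup test for H = {0, 9, 18, 27, 36} in (ℤ_45, +):
(1) 0 ∈ H? Yes
(2) Closure: for all a,b ∈ H, (a+b) mod 45 ∈ H? Yes
(3) Inverses: for all a ∈ H, -a mod 45 ∈ H? Yes

Yes, H is a subgroup of ℤ_45


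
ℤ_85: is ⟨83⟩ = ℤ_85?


g generates ℤ_n iff gcd(g, n) = 1
gcd(83, 85) = 1
Since gcd = 1, 83 is a generator.

Yes, 83 generates ℤ_85


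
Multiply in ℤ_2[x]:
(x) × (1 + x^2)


Expand and collect like terms; reduce coefficients mod 2:
x^0: 0·1 = 0 ≡ 0 (mod 2)
x^1: 0·0 + 1·1 = 1 ≡ 1 (mod 2)
x^2: 0·1 + 1·0 = 0 ≡ 0 (mod 2)
x^3: 1·1 = 1 ≡ 1 (mod 2)
Result: x + x^3

f · g = x + x^3


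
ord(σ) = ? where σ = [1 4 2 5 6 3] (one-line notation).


Cycle decomposition: (2 4 5 6 3)
Cycle lengths: 5
Order = lcm(5) = 5

ord(σ) = 5


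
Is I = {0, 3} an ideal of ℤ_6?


Check ideal conditions for I = {0, 3} in ℤ_6:
(1) I is an additive subgroup? Yes
(2) For r ∈ ℤ_6 and a ∈ I: r·a ∈ I? Yes

Yes, I is an ideal of ℤ_6


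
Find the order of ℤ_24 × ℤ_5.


|A × B| = |A| · |B|
|ℤ_24 × ℤ_5| = 24 × 5 = 120

|ℤ_24 × ℤ_5| = 120


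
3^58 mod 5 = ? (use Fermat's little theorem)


Fermat's little theorem: if p is prime and gcd(a,p)=1, then a^(p-1) ≡ 1 (mod p)
p = 5 is prime, gcd(3,5) = 1
Reduce exponent: 58 mod 4 = 2
So 3^58 ≡ 3^2 (mod 5)
3^2 mod 5 = 4

3^58 ≡ 4 (mod 5)


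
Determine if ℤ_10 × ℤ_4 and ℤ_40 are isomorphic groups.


Comparing ℤ_10 × ℤ_4 and ℤ_40:
gcd(10,4) = 2 ≠ 1. Max element order in ℤ_10×ℤ_4 is lcm(10,4) = 20 < 40, so it has no element of order 40

No, ℤ_10 × ℤ_4 ≇ ℤ_40


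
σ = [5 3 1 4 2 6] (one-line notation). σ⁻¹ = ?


To find σ⁻¹, swap domain and range:
σ(1) = 5 → σ⁻¹(5) = 1
σ(2) = 3 → σ⁻¹(3) = 2
σ(3) = 1 → σ⁻¹(1) = 3
σ(4) = 4 → σ⁻¹(4) = 4
σ(5) = 2 → σ⁻¹(2) = 5
σ(6) = 6 → σ⁻¹(6) = 6

σ⁻¹ = [3 5 2 4 1 6]


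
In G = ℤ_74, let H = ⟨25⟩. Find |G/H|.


|⟨25⟩| = n / gcd(25, 74) = 74 / 1 = 74
H is normal (ℤ_74 is abelian).
|G/H| = |G| / |H| = 74 / 74 = 1

|G/H| = 1


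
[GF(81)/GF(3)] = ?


GF(81) = GF(3^4), so the extension degree is 4

[GF(81)/GF(3)] = 4


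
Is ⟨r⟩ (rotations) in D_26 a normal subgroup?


H = ⟨r⟩ (rotations) in D_26
The rotation subgroup ⟨r⟩ has index 2 in D_26, so it is normal

Yes, normal subgroup


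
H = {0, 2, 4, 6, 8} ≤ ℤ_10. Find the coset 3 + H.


3 + H = {3 + h (mod 10) : h ∈ H}
3+0=3, 3+2=5, 3+4=7, 3+6=9, 3+8=1
3 + H = {1, 3, 5, 7, 9} = 1 + H

3 + H = {1, 3, 5, 7, 9}


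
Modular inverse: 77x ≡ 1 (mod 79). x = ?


Use the extended Euclidean algorithm to write 1 = 77·s + 79·t; then s mod 79 is the inverse.
Euclidean algorithm:
  77 = 0·79 + 77
  79 = 1·77 + 2
  77 = 38·2 + 1
  2 = 2·1 + 0
gcd(77,79) = 1
Back-substitution gives: 77·(39) + 79·(-38) = 1
So 77⁻¹ ≡ 39 ≡ 39 (mod 79)
Check: 77 × 39 = 3003 ≡ 1 (mod 79) ✓

77⁻¹ ≡ 39 (mod 79)


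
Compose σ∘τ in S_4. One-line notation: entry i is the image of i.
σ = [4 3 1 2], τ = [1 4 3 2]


σ∘τ: apply τ first, then σ
1 →τ 1 →σ 4
2 →τ 4 →σ 2
3 →τ 3 →σ 1
4 →τ 2 →σ 3

σ∘τ = [4 2 1 3]


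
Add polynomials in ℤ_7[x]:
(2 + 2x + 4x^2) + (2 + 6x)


Add coefficients mod 7:
x^0: 2 + 2 = 4 (mod 7)
x^1: 2 + 6 = 1 (mod 7)
x^2: 4 + 0 = 4 (mod 7)
Result: 4 + x + 4x^2

f + g = 4 + x + 4x^2


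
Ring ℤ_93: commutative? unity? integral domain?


ℤ_93 is a commutative ring with unity 1; 93 = 3×31 is composite, so 3·31 ≡ 0 gives zero divisors (not an integral domain)
Commutative: Yes
Integral domain: No
Has unity: Yes

ℤ_93: Commutative=Yes, Unity=Yes


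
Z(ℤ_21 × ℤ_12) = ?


Z(G) = {g ∈ G | gx = xg for all x ∈ G}
Direct product of abelian groups is abelian, so Z(G) = G

Z(ℤ_21 × ℤ_12) = ℤ_21 × ℤ_12


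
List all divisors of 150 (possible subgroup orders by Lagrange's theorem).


Lagrange's theorem: |H| divides |G|
|G| = 150
Divisors of 150: 1, 2, 3, 5, 6, 10, 15, 25, 30, 50, 75, 150

Possible subgroup orders: {1, 2, 3, 5, 6, 10, 15, 25, 30, 50, 75, 150}


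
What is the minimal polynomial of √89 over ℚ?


√89 satisfies x² - 89 = 0, irreducible over ℚ since 89 is squarefree

Minimal polynomial: x² - 89


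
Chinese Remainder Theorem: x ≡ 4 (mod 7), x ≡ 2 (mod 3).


m₁ = 7, m₂ = 3, gcd = 1, so CRT applies. M = m₁·m₂ = 21
Let M₁ = M/m₁ = 3, M₂ = M/m₂ = 7
Find y₁ ≡ M₁⁻¹ (mod m₁): 3⁻¹ ≡ 5 (mod 7)
Find y₂ ≡ M₂⁻¹ (mod m₂): 7⁻¹ ≡ 1 (mod 3)
x = a₁·M₁·y₁ + a₂·M₂·y₂ = 4·3·5 + 2·7·1 = 74
Reduce mod 21: x ≡ 11
Check: 11 mod 7 = 4 ✓, 11 mod 3 = 2 ✓

x ≡ 11 (mod 21)


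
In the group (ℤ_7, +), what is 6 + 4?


Operation: addition mod 7
6 + 4 = (a + b) mod 7 with a = 6, b = 4

6 + 4 = 3


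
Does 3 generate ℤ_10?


g generates ℤ_n iff gcd(g, n) = 1
gcd(3, 10) = 1
Since gcd = 1, 3 is a generator.

Yes, 3 generates ℤ_10


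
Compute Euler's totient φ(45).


Factor n: 45 = 3^2 × 5
φ(n) = n · ∏(1 - 1/p) over distinct primes p | n
φ(45) = 45 · (1 - 1/3) · (1 - 1/5) = 24

φ(45) = 24


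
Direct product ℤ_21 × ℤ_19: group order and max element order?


|ℤ_21 × ℤ_19| = 21 × 19 = 399
Max element order = lcm(21,19) = 399
Cyclic? Yes (gcd=1)

|ℤ_21×ℤ_19| = 399, max element order = 399


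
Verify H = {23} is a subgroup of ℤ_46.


Subgroup test for H = {23} in (ℤ_46, +):
(1) 0 ∈ H? No
(2) Closure: for all a,b ∈ H, (a+b) mod 46 ∈ H? No  [counterexample: 23 + 23 = 0 ∉ H]
(3) Inverses: for all a ∈ H, -a mod 46 ∈ H? Yes

No, H is not a subgroup of ℤ_46


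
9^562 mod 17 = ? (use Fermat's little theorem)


Fermat's little theorem: if p is prime and gcd(a,p)=1, then a^(p-1) ≡ 1 (mod p)
p = 17 is prime, gcd(9,17) = 1
Reduce exponent: 562 mod 16 = 2
So 9^562 ≡ 9^2 (mod 17)
9^2 mod 17 = 13

9^562 ≡ 13 (mod 17)


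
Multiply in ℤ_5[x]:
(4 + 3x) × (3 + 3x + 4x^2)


Expand and collect like terms; reduce coefficients mod 5:
x^0: 4·3 = 12 ≡ 2 (mod 5)
x^1: 4·3 + 3·3 = 21 ≡ 1 (mod 5)
x^2: 4·4 + 3·3 = 25 ≡ 0 (mod 5)
x^3: 3·4 = 12 ≡ 2 (mod 5)
Result: 2 + x + 2x^3

f · g = 2 + x + 2x^3


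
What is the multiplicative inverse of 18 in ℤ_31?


Use the extended Euclidean algorithm to write 1 = 18·s + 31·t; then s mod 31 is the inverse.
Euclidean algorithm:
  18 = 0·31 + 18
  31 = 1·18 + 13
  18 = 1·13 + 5
  13 = 2·5 + 3
  5 = 1·3 + 2
  3 = 1·2 + 1
  2 = 2·1 + 0
gcd(18,31) = 1
Back-substitution gives: 18·(-12) + 31·(7) = 1
So 18⁻¹ ≡ -12 ≡ 19 (mod 31)
Check: 18 × 19 = 342 ≡ 1 (mod 31) ✓

18⁻¹ ≡ 19 (mod 31)


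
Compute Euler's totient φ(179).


Factor n: 179 = 179
φ(n) = n · ∏(1 - 1/p) over distinct primes p | n
φ(179) = 179 · (1 - 1/179) = 178

φ(179) = 178


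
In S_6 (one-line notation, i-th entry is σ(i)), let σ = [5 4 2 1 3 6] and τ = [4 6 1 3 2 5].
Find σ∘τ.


σ∘τ: apply τ first, then σ
1 →τ 4 →σ 1
2 →τ 6 →σ 6
3 →τ 1 →σ 5
4 →τ 3 →σ 2
5 →τ 2 →σ 4
6 →τ 5 →σ 3

σ∘τ = [1 6 5 2 4 3]


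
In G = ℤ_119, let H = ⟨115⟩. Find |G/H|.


|⟨115⟩| = n / gcd(115, 119) = 119 / 1 = 119
H is normal (ℤ_119 is abelian).
|G/H| = |G| / |H| = 119 / 119 = 1

|G/H| = 1


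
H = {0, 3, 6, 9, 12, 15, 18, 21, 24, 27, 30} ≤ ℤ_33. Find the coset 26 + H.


26 + H = {26 + h (mod 33) : h ∈ H}
26+0=26, 26+3=29, 26+6=32, 26+9=2, 26+12=5, 26+15=8, 26+18=11, 26+21=14, 26+24=17, 26+27=20, 26+30=23
26 + H = {2, 5, 8, 11, 14, 17, 20, 23, 26, 29, 32} = 2 + H

26 + H = {2, 5, 8, 11, 14, 17, 20, 23, 26, 29, 32}


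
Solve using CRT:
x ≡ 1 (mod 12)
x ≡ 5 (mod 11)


m₁ = 12, m₂ = 11, gcd = 1, so CRT applies. M = m₁·m₂ = 132
Let M₁ = M/m₁ = 11, M₂ = M/m₂ = 12
Find y₁ ≡ M₁⁻¹ (mod m₁): 11⁻¹ ≡ 11 (mod 12)
Find y₂ ≡ M₂⁻¹ (mod m₂): 12⁻¹ ≡ 1 (mod 11)
x = a₁·M₁·y₁ + a₂·M₂·y₂ = 1·11·11 + 5·12·1 = 181
Reduce mod 132: x ≡ 49
Check: 49 mod 12 = 1 ✓, 49 mod 11 = 5 ✓

x ≡ 49 (mod 132)


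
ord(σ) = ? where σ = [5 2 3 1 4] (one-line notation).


Cycle decomposition: (1 5 4)
Cycle lengths: 3
Order = lcm(3) = 3

ord(σ) = 3


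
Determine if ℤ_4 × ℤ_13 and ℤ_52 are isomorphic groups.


Comparing ℤ_4 × ℤ_13 and ℤ_52:
gcd(4,13) = 1, so ℤ_4 × ℤ_13 ≅ ℤ_52 (CRT)

Yes, ℤ_4 × ℤ_13 ≅ ℤ_52


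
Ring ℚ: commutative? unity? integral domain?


ℚ is a field: commutative, has unity, every nonzero element is a unit (hence an integral domain)
Commutative: Yes
Integral domain: Yes
Has unity: Yes

ℚ: Commutative=Yes, Unity=Yes


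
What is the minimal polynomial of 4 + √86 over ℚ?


Let α = 4 + √86. Then α - 4 = √86, so (α - 4)² = 86, giving α² - 8α - 70 = 0. Degree 2 and α ∉ ℚ, so this is the minimal polynomial.

Minimal polynomial: x² - 8x - 70


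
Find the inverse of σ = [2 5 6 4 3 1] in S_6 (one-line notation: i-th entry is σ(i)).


To find σ⁻¹, swap domain and range:
σ(1) = 2 → σ⁻¹(2) = 1
σ(2) = 5 → σ⁻¹(5) = 2
σ(3) = 6 → σ⁻¹(6) = 3
σ(4) = 4 → σ⁻¹(4) = 4
σ(5) = 3 → σ⁻¹(3) = 5
σ(6) = 1 → σ⁻¹(1) = 6

σ⁻¹ = [6 1 5 4 2 3]


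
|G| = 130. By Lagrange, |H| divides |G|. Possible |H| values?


Lagrange's theorem: |H| divides |G|
|G| = 130
Divisors of 130: 1, 2, 5, 10, 13, 26, 65, 130

Possible subgroup orders: {1, 2, 5, 10, 13, 26, 65, 130}


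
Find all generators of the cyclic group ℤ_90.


g generates ℤ_n iff gcd(g,n) = 1
Prime factors of 90: 2, 3, 5
Generators are g ∈ {1,...,89} not divisible by any of these primes.
Generators: {1, 7, 11, 13, 17, 19, 23, 29, 31, 37, 41, 43, 47, 49, 53, 59, 61, 67, 71, 73, 77, 79, 83, 89}
Number of generators = φ(90) = 24

Generators of ℤ_90 = {1, 7, 11, 13, 17, 19, 23, 29, 31, 37, 41, 43, 47, 49, 53, 59, 61, 67, 71, 73, 77, 79, 83, 89}


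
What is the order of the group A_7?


|A_n| = n!/2 (even permutations)
|A_7| = 7!/2 = 5040/2 = 2520

|A_7| = 2520


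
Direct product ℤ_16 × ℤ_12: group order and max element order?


|ℤ_16 × ℤ_12| = 16 × 12 = 192
Max element order = lcm(16,12) = 48
Cyclic? No (gcd=4)

|ℤ_16×ℤ_12| = 192, max element order = 48


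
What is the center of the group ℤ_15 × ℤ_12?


Z(G) = {g ∈ G | gx = xg for all x ∈ G}
Direct product of abelian groups is abelian, so Z(G) = G

Z(ℤ_15 × ℤ_12) = ℤ_15 × ℤ_12


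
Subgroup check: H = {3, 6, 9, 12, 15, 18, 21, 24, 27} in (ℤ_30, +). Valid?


Subgroup test for H = {3, 6, 9, 12, 15, 18, 21, 24, 27} in (ℤ_30, +):
(1) 0 ∈ H? No
(2) Closure: for all a,b ∈ H, (a+b) mod 30 ∈ H? No  [counterexample: 3 + 27 = 0 ∉ H]
(3) Inverses: for all a ∈ H, -a mod 30 ∈ H? Yes

No, H is not a subgroup of ℤ_30


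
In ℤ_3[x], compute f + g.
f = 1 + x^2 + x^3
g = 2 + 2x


Add coefficients mod 3:
x^0: 1 + 2 = 0 (mod 3)
x^1: 0 + 2 = 2 (mod 3)
x^2: 1 + 0 = 1 (mod 3)
x^3: 1 + 0 = 1 (mod 3)
Result: 2x + x^2 + x^3

f + g = 2x + x^2 + x^3


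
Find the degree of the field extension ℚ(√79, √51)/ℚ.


[ℚ(√79,√51):ℚ] = [ℚ(√79,√51):ℚ(√79)]·[ℚ(√79):ℚ] = 2·2 = 4

[ℚ(√79, √51)/ℚ] = 4


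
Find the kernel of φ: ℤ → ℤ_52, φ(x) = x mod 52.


Kernel = preimage of identity
ker(φ) = {x ∈ ℤ : x ≡ 0 (mod 52)} = 52ℤ = {0, ±52, ±104, ...}

ker(φ) = 52ℤ


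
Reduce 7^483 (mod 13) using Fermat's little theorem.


Fermat's little theorem: if p is prime and gcd(a,p)=1, then a^(p-1) ≡ 1 (mod p)
p = 13 is prime, gcd(7,13) = 1
Reduce exponent: 483 mod 12 = 3
So 7^483 ≡ 7^3 (mod 13)
7^3 mod 13 = 5

7^483 ≡ 5 (mod 13)


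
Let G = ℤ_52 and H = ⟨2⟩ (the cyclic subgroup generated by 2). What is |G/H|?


|⟨2⟩| = n / gcd(2, 52) = 52 / 2 = 26
H is normal (ℤ_52 is abelian).
|G/H| = |G| / |H| = 52 / 26 = 2

|G/H| = 2


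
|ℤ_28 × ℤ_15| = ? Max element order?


|ℤ_28 × ℤ_15| = 28 × 15 = 420
Max element order = lcm(28,15) = 420
Cyclic? Yes (gcd=1)

|ℤ_28×ℤ_15| = 420, max element order = 420


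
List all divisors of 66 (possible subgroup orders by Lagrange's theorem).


Lagrange's theorem: |H| divides |G|
|G| = 66
Divisors of 66: 1, 2, 3, 6, 11, 22, 33, 66

Possible subgroup orders: {1, 2, 3, 6, 11, 22, 33, 66}


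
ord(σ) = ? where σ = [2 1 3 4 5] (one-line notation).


Cycle decomposition: (1 2)
Cycle lengths: 2
Order = lcm(2) = 2

ord(σ) = 2


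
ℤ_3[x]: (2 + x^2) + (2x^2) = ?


Add coefficients mod 3:
x^0: 2 + 0 = 2 (mod 3)
x^1: 0 + 0 = 0 (mod 3)
x^2: 1 + 2 = 0 (mod 3)
Result: 2

f + g = 2


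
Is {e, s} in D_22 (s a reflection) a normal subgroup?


H = {e, s} in D_22 (s a reflection)
r·s·r⁻¹ = sr⁻² ≠ s for n ≥ 3, so {e, s} is not closed under conjugation

No, not a normal subgroup


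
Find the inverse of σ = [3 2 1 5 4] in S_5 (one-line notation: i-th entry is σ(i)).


To find σ⁻¹, swap domain and range:
σ(1) = 3 → σ⁻¹(3) = 1
σ(2) = 2 → σ⁻¹(2) = 2
σ(3) = 1 → σ⁻¹(1) = 3
σ(4) = 5 → σ⁻¹(5) = 4
σ(5) = 4 → σ⁻¹(4) = 5

σ⁻¹ = [3 2 1 5 4]


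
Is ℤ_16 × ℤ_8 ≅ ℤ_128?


Comparing ℤ_16 × ℤ_8 and ℤ_128:
gcd(16,8) = 8 ≠ 1. Max element order in ℤ_16×ℤ_8 is lcm(16,8) = 16 < 128, so it has no element of order 128

No, ℤ_16 × ℤ_8 ≇ ℤ_128


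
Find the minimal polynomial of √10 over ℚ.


√10 satisfies x² - 10 = 0, irreducible over ℚ since 10 is squarefree

Minimal polynomial: x² - 10


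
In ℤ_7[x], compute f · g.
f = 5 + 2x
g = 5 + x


Expand and collect like terms; reduce coefficients mod 7:
x^0: 5·5 = 25 ≡ 4 (mod 7)
x^1: 5·1 + 2·5 = 15 ≡ 1 (mod 7)
x^2: 2·1 = 2 ≡ 2 (mod 7)
Result: 4 + x + 2x^2

f · g = 4 + x + 2x^2


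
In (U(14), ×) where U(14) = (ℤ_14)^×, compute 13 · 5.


Operation: multiplication mod 14
13 · 5 = (a × b) mod 14 with a = 13, b = 5

13 · 5 = 9


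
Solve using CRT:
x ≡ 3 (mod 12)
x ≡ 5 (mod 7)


m₁ = 12, m₂ = 7, gcd = 1, so CRT applies. M = m₁·m₂ = 84
Let M₁ = M/m₁ = 7, M₂ = M/m₂ = 12
Find y₁ ≡ M₁⁻¹ (mod m₁): 7⁻¹ ≡ 7 (mod 12)
Find y₂ ≡ M₂⁻¹ (mod m₂): 12⁻¹ ≡ 3 (mod 7)
x = a₁·M₁·y₁ + a₂·M₂·y₂ = 3·7·7 + 5·12·3 = 327
Reduce mod 84: x ≡ 75
Check: 75 mod 12 = 3 ✓, 75 mod 7 = 5 ✓

x ≡ 75 (mod 84)


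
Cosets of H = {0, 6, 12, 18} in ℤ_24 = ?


H = {0, 6, 12, 18}, |H| = 4
Number of cosets = |G|/|H| = 24/4 = 6
0 + H = {0, 6, 12, 18}
1 + H = {1, 7, 13, 19}
2 + H = {2, 8, 14, 20}
3 + H = {3, 9, 15, 21}
4 + H = {4, 10, 16, 22}
5 + H = {5, 11, 17, 23}

Cosets: 0+H={0,6,12,18}; 1+H={1,7,13,19}; 2+H={2,8,14,20}; 3+H={3,9,15,21}; 4+H={4,10,16,22}; 5+H={5,11,17,23}


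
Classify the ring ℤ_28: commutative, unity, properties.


ℤ_28 is a commutative ring with unity 1; 28 = 2×14 is composite, so 2·14 ≡ 0 gives zero divisors (not an integral domain)
Commutative: Yes
Integral domain: No
Has unity: Yes

ℤ_28: Commutative=Yes, Unity=Yes


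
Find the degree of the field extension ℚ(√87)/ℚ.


√87 has minimal polynomial x² - 87 (irreducible over ℚ since 87 is squarefree)

[ℚ(√87)/ℚ] = 2


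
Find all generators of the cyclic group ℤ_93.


g generates ℤ_n iff gcd(g,n) = 1
Prime factors of 93: 3, 31
Generators are g ∈ {1,...,92} not divisible by any of these primes.
Generators: {1, 2, 4, 5, 7, 8, 10, 11, 13, 14, 16, 17, 19, 20, 22, 23, 25, 26, 28, 29, 32, 34, 35, 37, 38, 40, 41, 43, 44, 46, 47, 49, 50, 52, 53, 55, 56, 58, 59, 61, 64, 65, 67, 68, 70, 71, 73, 74, 76, 77, 79, 80, 82, 83, 85, 86, 88, 89, 91, 92}
Number of generators = φ(93) = 60

Generators of ℤ_93 = {1, 2, 4, 5, 7, 8, 10, 11, 13, 14, 16, 17, 19, 20, 22, 23, 25, 26, 28, 29, 32, 34, 35, 37, 38, 40, 41, 43, 44, 46, 47, 49, 50, 52, 53, 55, 56, 58, 59, 61, 64, 65, 67, 68, 70, 71, 73, 74, 76, 77, 79, 80, 82, 83, 85, 86, 88, 89, 91, 92}


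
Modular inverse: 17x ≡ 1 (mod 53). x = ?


Use the extended Euclidean algorithm to write 1 = 17·s + 53·t; then s mod 53 is the inverse.
Euclidean algorithm:
  17 = 0·53 + 17
  53 = 3·17 + 2
  17 = 8·2 + 1
  2 = 2·1 + 0
gcd(17,53) = 1
Back-substitution gives: 17·(25) + 53·(-8) = 1
So 17⁻¹ ≡ 25 ≡ 25 (mod 53)
Check: 17 × 25 = 425 ≡ 1 (mod 53) ✓

17⁻¹ ≡ 25 (mod 53)


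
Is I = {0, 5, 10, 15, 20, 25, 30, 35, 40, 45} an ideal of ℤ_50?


Check ideal conditions for I = {0, 5, 10, 15, 20, 25, 30, 35, 40, 45} in ℤ_50:
(1) I is an additive subgroup? Yes
(2) For r ∈ ℤ_50 and a ∈ I: r·a ∈ I? Yes

Yes, I is an ideal of ℤ_50


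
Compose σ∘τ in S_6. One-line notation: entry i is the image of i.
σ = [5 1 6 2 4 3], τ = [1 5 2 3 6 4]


σ∘τ: apply τ first, then σ
1 →τ 1 →σ 5
2 →τ 5 →σ 4
3 →τ 2 →σ 1
4 →τ 3 →σ 6
5 →τ 6 →σ 3
6 →τ 4 →σ 2

σ∘τ = [5 4 1 6 3 2]


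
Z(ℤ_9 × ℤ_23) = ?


Z(G) = {g ∈ G | gx = xg for all x ∈ G}
Direct product of abelian groups is abelian, so Z(G) = G

Z(ℤ_9 × ℤ_23) = ℤ_9 × ℤ_23


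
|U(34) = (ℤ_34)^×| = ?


U(n) is the group of units mod n; |U(n)| = φ(n)
|U(34)| = φ(34) = 16

|U(34) = (ℤ_34)^×| = 16


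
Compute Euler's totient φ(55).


Factor n: 55 = 5 × 11
φ(n) = n · ∏(1 - 1/p) over distinct primes p | n
φ(55) = 55 · (1 - 1/5) · (1 - 1/11) = 40

φ(55) = 40


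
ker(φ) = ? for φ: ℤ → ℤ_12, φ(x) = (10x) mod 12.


Kernel = preimage of identity
ker(φ) = {x ∈ ℤ : 10x ≡ 0 (mod 12)}. gcd(10,12) = 2, so 10x ≡ 0 (mod 12) ⟺ x ≡ 0 (mod 12/2 = 6). Hence ker(φ) = 6ℤ

ker(φ) = 6ℤ


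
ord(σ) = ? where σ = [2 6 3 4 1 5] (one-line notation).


Cycle decomposition: (1 2 6 5)
Cycle lengths: 4
Order = lcm(4) = 4

ord(σ) = 4


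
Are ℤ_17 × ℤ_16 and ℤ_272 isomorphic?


Comparing ℤ_17 × ℤ_16 and ℤ_272:
gcd(17,16) = 1, so ℤ_17 × ℤ_16 ≅ ℤ_272 (CRT)

Yes, ℤ_17 × ℤ_16 ≅ ℤ_272


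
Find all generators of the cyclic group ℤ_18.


g generates ℤ_n iff gcd(g,n) = 1
Prime factors of 18: 2, 3
Generators are g ∈ {1,...,17} not divisible by any of these primes.
Generators: {1, 5, 7, 11, 13, 17}
Number of generators = φ(18) = 6

Generators of ℤ_18 = {1, 5, 7, 11, 13, 17}


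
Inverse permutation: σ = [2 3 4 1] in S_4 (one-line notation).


To find σ⁻¹, swap domain and range:
σ(1) = 2 → σ⁻¹(2) = 1
σ(2) = 3 → σ⁻¹(3) = 2
σ(3) = 4 → σ⁻¹(4) = 3
σ(4) = 1 → σ⁻¹(1) = 4

σ⁻¹ = [4 1 2 3]


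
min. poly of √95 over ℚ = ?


√95 satisfies x² - 95 = 0, irreducible over ℚ since 95 is squarefree

Minimal polynomial: x² - 95


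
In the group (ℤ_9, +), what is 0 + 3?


Operation: addition mod 9
0 + 3 = (a + b) mod 9 with a = 0, b = 3

0 + 3 = 3


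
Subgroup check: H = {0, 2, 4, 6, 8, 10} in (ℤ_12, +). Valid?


Subgroup test for H = {0, 2, 4, 6, 8, 10} in (ℤ_12, +):
(1) 0 ∈ H? Yes
(2) Closure: for all a,b ∈ H, (a+b) mod 12 ∈ H? Yes
(3) Inverses: for all a ∈ H, -a mod 12 ∈ H? Yes

Yes, H is a subgroup of ℤ_12


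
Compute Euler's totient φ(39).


Factor n: 39 = 3 × 13
φ(n) = n · ∏(1 - 1/p) over distinct primes p | n
φ(39) = 39 · (1 - 1/3) · (1 - 1/13) = 24

φ(39) = 24


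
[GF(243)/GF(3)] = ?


GF(243) = GF(3^5), so the extension degree is 5

[GF(243)/GF(3)] = 5
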